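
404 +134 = 538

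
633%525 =108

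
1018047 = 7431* 137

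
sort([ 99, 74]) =[ 74, 99 ]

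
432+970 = 1402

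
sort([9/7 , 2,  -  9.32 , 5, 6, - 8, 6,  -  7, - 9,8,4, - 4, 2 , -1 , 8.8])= [ -9.32, - 9, - 8, - 7, - 4, - 1, 9/7, 2,2 , 4, 5, 6, 6, 8, 8.8 ] 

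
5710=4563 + 1147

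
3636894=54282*67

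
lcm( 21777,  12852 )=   783972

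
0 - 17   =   - 17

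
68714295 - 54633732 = 14080563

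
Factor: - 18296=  - 2^3*2287^1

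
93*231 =21483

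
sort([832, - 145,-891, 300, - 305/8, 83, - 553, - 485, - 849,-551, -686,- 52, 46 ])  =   [-891,-849, - 686,-553,  -  551, - 485, - 145, - 52, - 305/8,46,83,300,  832 ] 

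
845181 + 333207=1178388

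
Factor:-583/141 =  - 3^( - 1)*11^1*47^( - 1)*53^1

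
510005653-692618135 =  - 182612482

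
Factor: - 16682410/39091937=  - 2^1 *5^1*151^(- 1)*258887^( - 1)*1668241^1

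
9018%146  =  112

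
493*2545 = 1254685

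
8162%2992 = 2178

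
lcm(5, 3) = 15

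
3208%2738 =470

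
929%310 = 309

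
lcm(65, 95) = 1235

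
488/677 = 488/677 = 0.72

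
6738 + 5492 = 12230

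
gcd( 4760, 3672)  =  136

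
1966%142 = 120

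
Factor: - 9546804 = - 2^2*3^2*509^1*521^1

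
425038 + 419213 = 844251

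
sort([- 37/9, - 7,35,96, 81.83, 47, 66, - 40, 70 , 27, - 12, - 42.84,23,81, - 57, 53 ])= [ - 57, - 42.84, - 40 , - 12 , - 7, -37/9,23, 27, 35, 47, 53, 66, 70,81,81.83,96 ] 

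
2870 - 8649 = - 5779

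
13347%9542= 3805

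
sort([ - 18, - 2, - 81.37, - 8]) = [ - 81.37,-18, - 8, - 2]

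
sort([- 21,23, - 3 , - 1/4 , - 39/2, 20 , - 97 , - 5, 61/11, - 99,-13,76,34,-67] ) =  [-99 , - 97, - 67, - 21, - 39/2, -13,-5,-3, - 1/4,  61/11,20,  23, 34 , 76]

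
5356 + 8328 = 13684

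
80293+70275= 150568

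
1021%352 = 317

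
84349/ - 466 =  - 182 + 463/466 = - 181.01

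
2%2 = 0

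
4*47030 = 188120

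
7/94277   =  7/94277 = 0.00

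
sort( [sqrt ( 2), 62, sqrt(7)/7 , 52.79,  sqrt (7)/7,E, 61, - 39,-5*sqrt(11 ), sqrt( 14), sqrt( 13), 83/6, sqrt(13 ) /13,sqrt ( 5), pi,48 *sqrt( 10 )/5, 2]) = [-39, - 5*sqrt (11),sqrt( 13 )/13, sqrt(7 ) /7, sqrt(7)/7,sqrt(2), 2, sqrt( 5),E,pi , sqrt(13),  sqrt( 14), 83/6, 48*sqrt( 10) /5, 52.79, 61, 62]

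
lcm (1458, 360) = 29160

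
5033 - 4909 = 124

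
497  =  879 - 382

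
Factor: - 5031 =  - 3^2*  13^1 *43^1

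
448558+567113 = 1015671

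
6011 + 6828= 12839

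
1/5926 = 1/5926= 0.00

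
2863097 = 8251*347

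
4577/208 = 4577/208 = 22.00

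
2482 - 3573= - 1091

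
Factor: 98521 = 83^1*1187^1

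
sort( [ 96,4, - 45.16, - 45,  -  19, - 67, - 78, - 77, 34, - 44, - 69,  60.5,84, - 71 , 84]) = [ - 78, - 77 , - 71, - 69, - 67, - 45.16, - 45, - 44,  -  19 , 4,34,  60.5, 84 , 84 , 96 ] 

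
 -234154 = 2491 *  ( - 94)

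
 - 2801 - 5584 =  - 8385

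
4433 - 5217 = - 784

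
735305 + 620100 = 1355405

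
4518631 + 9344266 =13862897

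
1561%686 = 189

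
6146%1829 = 659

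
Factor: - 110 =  - 2^1*5^1  *  11^1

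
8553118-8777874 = -224756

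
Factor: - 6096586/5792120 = -2^ ( - 2 )*5^ ( - 1 )*89^( - 1) * 1117^1 * 1627^( - 1) * 2729^1 = - 3048293/2896060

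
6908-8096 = -1188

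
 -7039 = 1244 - 8283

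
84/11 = 84/11 = 7.64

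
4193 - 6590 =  - 2397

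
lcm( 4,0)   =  0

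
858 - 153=705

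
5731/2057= 2+ 147/187 = 2.79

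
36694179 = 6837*5367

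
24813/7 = 24813/7 = 3544.71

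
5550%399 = 363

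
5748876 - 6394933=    - 646057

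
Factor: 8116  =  2^2 * 2029^1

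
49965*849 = 42420285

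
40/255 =8/51 = 0.16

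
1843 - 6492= -4649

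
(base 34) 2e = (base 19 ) 46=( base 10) 82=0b1010010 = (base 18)4a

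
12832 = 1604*8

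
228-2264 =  - 2036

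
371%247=124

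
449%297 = 152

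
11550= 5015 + 6535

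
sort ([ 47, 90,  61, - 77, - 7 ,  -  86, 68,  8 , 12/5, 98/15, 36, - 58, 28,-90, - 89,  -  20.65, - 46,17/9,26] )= [-90, -89, - 86, - 77, - 58 ,  -  46, - 20.65, - 7,17/9, 12/5,  98/15, 8, 26,  28,36,47,61, 68,90]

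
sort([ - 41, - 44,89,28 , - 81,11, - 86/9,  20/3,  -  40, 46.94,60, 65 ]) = [ - 81, - 44,  -  41 , - 40, - 86/9, 20/3, 11, 28, 46.94,  60,65, 89]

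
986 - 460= 526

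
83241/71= 1172 + 29/71=1172.41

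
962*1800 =1731600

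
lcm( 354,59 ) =354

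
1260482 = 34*37073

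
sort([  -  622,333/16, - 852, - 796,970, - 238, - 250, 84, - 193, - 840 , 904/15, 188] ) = [ -852, - 840 , - 796, - 622,- 250, - 238, -193, 333/16,904/15,84 , 188,970] 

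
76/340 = 19/85 =0.22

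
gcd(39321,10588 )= 1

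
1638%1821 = 1638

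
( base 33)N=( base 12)1B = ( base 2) 10111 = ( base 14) 19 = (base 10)23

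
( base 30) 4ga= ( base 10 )4090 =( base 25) 6DF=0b111111111010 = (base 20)A4A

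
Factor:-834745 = -5^1*166949^1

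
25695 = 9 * 2855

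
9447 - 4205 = 5242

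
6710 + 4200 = 10910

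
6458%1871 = 845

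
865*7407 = 6407055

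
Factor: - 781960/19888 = - 2^( - 1 )*5^1*11^(-1)*173^1  =  - 865/22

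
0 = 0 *77629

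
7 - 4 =3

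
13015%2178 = 2125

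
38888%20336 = 18552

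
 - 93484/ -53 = 1763+45/53 = 1763.85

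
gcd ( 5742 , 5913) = 9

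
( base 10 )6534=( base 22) DB0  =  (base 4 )1212012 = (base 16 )1986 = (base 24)b86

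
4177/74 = 56+33/74 = 56.45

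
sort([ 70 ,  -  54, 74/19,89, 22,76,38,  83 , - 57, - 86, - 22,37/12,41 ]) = [ - 86, - 57, - 54, -22,37/12,74/19,22,38 , 41,70,  76, 83, 89]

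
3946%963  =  94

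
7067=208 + 6859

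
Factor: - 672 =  - 2^5*3^1*7^1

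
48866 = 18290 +30576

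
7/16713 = 7/16713 = 0.00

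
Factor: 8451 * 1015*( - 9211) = -3^3*5^1*7^1*29^1*61^1* 151^1*313^1 =-  79009793415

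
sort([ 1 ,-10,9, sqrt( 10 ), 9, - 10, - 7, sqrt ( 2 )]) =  [ - 10, - 10, - 7, 1, sqrt( 2), sqrt( 10 ) , 9,9 ]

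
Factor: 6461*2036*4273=2^2*7^1*13^1*71^1*509^1*4273^1  =  56209588708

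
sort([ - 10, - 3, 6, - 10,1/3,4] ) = [  -  10, - 10, - 3 , 1/3, 4,6 ] 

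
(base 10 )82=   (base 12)6A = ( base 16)52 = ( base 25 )37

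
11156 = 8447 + 2709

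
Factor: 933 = 3^1*311^1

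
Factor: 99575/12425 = 569/71 = 71^( - 1 )* 569^1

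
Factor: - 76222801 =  - 83^1 * 918347^1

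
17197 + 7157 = 24354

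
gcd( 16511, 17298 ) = 1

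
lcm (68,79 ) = 5372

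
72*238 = 17136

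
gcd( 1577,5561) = 83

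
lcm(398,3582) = 3582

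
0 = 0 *556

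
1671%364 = 215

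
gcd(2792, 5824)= 8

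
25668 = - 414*( - 62) 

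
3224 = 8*403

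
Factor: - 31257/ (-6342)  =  2^( - 1)*3^1 * 7^ ( - 1)*23^1 = 69/14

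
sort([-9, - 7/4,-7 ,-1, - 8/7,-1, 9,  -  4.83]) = [- 9, - 7 , - 4.83,-7/4,- 8/7,-1, - 1, 9 ] 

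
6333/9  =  2111/3=703.67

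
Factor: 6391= 7^1*11^1*83^1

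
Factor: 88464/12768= 97/14 = 2^( - 1) * 7^(  -  1) * 97^1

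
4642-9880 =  - 5238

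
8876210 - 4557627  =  4318583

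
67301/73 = 67301/73= 921.93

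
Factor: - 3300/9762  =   - 2^1*5^2*11^1*1627^ (-1) = - 550/1627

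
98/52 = 1 + 23/26  =  1.88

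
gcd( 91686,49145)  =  1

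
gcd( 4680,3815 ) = 5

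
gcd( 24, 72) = 24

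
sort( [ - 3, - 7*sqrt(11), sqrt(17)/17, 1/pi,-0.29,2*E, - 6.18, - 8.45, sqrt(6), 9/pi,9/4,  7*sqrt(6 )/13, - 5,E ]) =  [  -  7*sqrt(11),-8.45,-6.18, - 5, -3, - 0.29,sqrt(17) /17, 1/pi,7*sqrt(6 )/13 , 9/4, sqrt( 6), E, 9/pi, 2 * E ]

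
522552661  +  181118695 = 703671356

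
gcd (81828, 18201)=3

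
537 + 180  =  717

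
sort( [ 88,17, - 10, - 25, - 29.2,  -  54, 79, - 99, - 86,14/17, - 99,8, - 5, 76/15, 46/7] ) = [ - 99, - 99,-86, - 54, - 29.2, - 25, - 10, - 5,14/17,76/15,46/7,8, 17, 79  ,  88 ] 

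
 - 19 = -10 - 9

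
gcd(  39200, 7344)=16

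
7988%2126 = 1610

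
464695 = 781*595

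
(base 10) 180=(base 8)264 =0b10110100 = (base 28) 6C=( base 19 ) 99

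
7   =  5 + 2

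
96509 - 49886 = 46623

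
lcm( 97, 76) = 7372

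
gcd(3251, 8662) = 1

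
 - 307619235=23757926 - 331377161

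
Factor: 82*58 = 4756 = 2^2*29^1*41^1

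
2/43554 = 1/21777=0.00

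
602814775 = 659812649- 56997874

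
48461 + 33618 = 82079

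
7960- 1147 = 6813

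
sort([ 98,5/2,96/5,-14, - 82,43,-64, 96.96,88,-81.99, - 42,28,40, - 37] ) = [-82, - 81.99, - 64, - 42, - 37,-14 , 5/2, 96/5,28,40,43 , 88,96.96,98]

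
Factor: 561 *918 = 2^1*3^4*11^1 *17^2   =  514998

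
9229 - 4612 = 4617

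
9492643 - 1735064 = 7757579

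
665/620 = 1 + 9/124 = 1.07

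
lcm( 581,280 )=23240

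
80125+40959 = 121084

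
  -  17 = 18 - 35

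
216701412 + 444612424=661313836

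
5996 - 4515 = 1481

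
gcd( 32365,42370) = 5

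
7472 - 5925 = 1547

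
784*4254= 3335136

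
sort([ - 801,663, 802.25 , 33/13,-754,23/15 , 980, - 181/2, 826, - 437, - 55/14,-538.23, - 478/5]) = [-801, - 754, - 538.23 , - 437, - 478/5, - 181/2, - 55/14, 23/15, 33/13, 663,802.25,826,980]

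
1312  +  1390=2702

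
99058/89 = 1113+1/89  =  1113.01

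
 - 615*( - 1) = 615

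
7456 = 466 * 16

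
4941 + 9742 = 14683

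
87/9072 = 29/3024 = 0.01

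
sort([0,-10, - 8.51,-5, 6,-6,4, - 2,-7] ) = [- 10 , - 8.51, - 7,-6,  -  5,  -  2,0 , 4, 6 ] 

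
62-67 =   -  5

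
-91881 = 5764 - 97645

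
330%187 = 143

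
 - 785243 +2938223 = 2152980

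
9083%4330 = 423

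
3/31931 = 3/31931 = 0.00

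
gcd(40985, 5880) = 35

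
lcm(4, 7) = 28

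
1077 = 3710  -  2633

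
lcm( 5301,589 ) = 5301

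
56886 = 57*998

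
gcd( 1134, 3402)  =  1134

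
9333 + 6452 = 15785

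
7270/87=7270/87 = 83.56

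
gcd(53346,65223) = 3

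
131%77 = 54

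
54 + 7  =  61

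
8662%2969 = 2724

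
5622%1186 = 878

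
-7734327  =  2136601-9870928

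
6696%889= 473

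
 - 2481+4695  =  2214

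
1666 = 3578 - 1912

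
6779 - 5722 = 1057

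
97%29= 10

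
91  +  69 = 160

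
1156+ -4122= - 2966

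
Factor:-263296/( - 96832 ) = 2^1*11^2  *  89^( - 1 )=242/89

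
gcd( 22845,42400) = 5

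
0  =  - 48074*0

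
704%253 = 198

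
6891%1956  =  1023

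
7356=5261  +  2095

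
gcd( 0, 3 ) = 3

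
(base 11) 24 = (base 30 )q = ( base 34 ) q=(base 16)1a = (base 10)26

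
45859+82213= 128072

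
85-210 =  - 125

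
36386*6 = 218316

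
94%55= 39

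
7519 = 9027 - 1508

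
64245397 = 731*87887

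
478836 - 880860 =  - 402024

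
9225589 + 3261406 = 12486995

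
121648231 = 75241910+46406321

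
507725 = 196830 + 310895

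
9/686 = 9/686 = 0.01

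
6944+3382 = 10326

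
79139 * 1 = 79139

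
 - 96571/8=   -  96571/8= - 12071.38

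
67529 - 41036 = 26493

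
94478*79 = 7463762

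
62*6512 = 403744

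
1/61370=1/61370 = 0.00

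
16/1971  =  16/1971 =0.01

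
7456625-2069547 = 5387078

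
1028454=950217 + 78237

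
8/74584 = 1/9323 = 0.00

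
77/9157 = 77/9157=   0.01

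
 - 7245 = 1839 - 9084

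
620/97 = 6 + 38/97 = 6.39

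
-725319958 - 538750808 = - 1264070766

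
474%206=62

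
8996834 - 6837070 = 2159764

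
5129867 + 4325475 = 9455342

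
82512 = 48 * 1719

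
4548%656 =612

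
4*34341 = 137364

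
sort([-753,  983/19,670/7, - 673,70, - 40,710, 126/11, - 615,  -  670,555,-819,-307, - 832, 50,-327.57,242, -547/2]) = [-832, - 819, - 753,-673,-670,  -  615, - 327.57 ,-307,-547/2,  -  40,126/11,50,983/19, 70,670/7, 242 , 555 , 710]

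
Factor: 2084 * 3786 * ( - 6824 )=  - 2^6*3^1 * 521^1*631^1 * 853^1 = - 53841523776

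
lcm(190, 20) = 380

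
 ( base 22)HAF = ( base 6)103103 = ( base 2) 10000100001111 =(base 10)8463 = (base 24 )EGF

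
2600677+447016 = 3047693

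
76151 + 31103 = 107254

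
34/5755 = 34/5755 = 0.01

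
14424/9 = 4808/3 = 1602.67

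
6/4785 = 2/1595 = 0.00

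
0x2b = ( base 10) 43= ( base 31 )1C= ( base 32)1B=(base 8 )53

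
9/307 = 9/307 = 0.03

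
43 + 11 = 54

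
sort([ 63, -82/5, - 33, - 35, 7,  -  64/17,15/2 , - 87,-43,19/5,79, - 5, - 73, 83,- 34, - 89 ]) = [ - 89, - 87, - 73, - 43,  -  35, - 34, - 33,  -  82/5, - 5, - 64/17, 19/5, 7,15/2,63, 79,  83 ]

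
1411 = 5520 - 4109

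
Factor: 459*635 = 3^3*5^1*17^1*127^1 = 291465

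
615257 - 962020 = - 346763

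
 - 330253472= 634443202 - 964696674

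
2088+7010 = 9098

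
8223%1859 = 787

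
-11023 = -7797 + -3226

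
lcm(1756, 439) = 1756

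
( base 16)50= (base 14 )5a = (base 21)3h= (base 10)80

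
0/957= 0 = 0.00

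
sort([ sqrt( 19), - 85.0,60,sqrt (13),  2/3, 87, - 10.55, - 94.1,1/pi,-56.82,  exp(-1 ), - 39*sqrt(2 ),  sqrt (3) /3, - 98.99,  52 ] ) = [ - 98.99,- 94.1,-85.0, - 56.82, - 39*sqrt(2), - 10.55,1/pi,exp(-1 ),sqrt(3) /3,2/3, sqrt(13), sqrt( 19), 52, 60, 87]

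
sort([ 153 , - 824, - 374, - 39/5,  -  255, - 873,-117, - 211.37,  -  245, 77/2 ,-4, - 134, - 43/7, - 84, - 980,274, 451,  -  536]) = [ - 980,-873,-824, - 536, - 374, - 255, - 245, - 211.37, - 134, - 117, - 84, - 39/5, - 43/7,-4, 77/2,153 , 274,451] 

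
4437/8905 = 4437/8905 = 0.50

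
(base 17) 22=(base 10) 36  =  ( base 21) 1f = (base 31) 15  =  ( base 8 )44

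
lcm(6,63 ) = 126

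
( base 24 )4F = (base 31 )3I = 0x6f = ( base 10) 111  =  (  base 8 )157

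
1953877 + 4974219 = 6928096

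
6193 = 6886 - 693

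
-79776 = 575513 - 655289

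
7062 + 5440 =12502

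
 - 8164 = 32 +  - 8196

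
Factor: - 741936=  -  2^4*3^1*13^1*29^1*41^1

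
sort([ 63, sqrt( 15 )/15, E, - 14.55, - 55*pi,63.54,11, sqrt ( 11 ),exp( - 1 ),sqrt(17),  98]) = [ - 55*pi, - 14.55, sqrt( 15) /15,  exp( - 1),E, sqrt(11),  sqrt(  17) , 11,  63,63.54,98 ] 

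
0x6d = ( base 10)109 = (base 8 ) 155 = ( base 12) 91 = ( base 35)34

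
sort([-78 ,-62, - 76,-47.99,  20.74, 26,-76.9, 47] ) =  [  -  78,-76.9,  -  76 ,-62, -47.99,20.74 , 26, 47 ]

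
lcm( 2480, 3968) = 19840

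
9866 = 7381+2485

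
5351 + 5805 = 11156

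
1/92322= 1/92322 = 0.00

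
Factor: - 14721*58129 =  - 3^1*7^1*701^1*58129^1=- 855717009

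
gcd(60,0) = 60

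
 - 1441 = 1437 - 2878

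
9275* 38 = 352450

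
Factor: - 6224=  - 2^4 * 389^1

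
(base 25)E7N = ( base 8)21364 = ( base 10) 8948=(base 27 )C7B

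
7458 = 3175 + 4283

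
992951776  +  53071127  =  1046022903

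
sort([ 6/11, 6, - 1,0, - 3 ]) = [ - 3 , - 1,0, 6/11,  6]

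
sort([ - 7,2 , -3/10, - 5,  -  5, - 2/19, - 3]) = [  -  7,  -  5, - 5, -3,-3/10, - 2/19, 2 ] 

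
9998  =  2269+7729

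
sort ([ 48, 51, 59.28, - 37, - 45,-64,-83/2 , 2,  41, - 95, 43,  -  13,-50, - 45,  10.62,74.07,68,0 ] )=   [ - 95 , - 64 , - 50, - 45, - 45, - 83/2, - 37, - 13,0 , 2,10.62, 41, 43, 48, 51,59.28, 68,74.07]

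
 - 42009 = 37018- 79027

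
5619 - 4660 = 959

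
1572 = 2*786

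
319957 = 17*18821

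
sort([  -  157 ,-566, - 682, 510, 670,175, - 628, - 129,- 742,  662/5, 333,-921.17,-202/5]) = [-921.17, - 742, -682, - 628 , - 566,-157,-129,-202/5,662/5,175,333,510, 670]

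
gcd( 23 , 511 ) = 1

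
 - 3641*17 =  - 61897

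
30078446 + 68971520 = 99049966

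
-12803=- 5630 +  - 7173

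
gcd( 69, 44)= 1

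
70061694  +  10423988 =80485682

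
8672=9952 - 1280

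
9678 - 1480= 8198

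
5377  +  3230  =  8607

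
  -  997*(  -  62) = 61814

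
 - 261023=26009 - 287032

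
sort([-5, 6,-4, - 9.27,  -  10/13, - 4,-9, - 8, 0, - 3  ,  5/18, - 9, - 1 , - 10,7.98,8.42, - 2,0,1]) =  [ -10, - 9.27, - 9, - 9, - 8, - 5, - 4,- 4, - 3, - 2,-1, - 10/13, 0,0,5/18,1,6,7.98, 8.42 ] 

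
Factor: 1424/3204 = 2^2*3^(-2 ) = 4/9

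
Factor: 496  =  2^4*31^1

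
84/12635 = 12/1805 = 0.01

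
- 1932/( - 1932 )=1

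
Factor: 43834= 2^1* 7^1*31^1 * 101^1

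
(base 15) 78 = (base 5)423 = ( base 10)113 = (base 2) 1110001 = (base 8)161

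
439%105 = 19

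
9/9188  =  9/9188 = 0.00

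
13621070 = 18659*730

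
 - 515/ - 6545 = 103/1309 = 0.08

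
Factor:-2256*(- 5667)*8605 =2^4*3^2*5^1 * 47^1 *1721^1*1889^1 = 110012790960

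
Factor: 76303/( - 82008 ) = -2^(-3)*3^( - 2) * 17^( - 1)*67^ ( - 1 )*76303^1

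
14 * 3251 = 45514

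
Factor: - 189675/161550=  - 843/718 = -2^(-1 )*3^1*281^1*359^ (  -  1)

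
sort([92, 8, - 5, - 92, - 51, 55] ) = [ - 92,- 51, - 5, 8, 55 , 92 ]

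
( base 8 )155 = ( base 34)37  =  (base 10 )109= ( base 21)54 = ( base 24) 4d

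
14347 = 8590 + 5757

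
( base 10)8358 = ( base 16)20a6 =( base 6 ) 102410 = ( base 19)142H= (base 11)6309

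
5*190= 950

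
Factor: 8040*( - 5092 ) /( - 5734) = 20469840/2867 = 2^4 * 3^1 * 5^1*19^1 * 47^( - 1) * 61^( - 1)*67^2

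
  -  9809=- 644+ - 9165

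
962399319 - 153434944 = 808964375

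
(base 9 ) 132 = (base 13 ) 86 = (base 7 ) 215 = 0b1101110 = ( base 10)110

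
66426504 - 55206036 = 11220468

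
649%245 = 159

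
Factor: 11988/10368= 2^( - 5)*37^1 =37/32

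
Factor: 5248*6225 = 32668800 = 2^7 * 3^1*5^2*41^1*83^1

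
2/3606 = 1/1803 = 0.00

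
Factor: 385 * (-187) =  - 71995 = - 5^1 * 7^1*11^2 * 17^1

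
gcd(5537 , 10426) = 1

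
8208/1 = 8208=8208.00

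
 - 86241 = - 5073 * 17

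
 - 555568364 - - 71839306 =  - 483729058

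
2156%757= 642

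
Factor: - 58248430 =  - 2^1*5^1*5824843^1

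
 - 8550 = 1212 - 9762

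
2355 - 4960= - 2605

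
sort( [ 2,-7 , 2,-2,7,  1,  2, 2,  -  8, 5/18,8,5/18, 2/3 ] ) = [-8, - 7 , - 2,5/18,5/18, 2/3,1, 2,2, 2,2,  7, 8]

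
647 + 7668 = 8315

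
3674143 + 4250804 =7924947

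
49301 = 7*7043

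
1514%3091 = 1514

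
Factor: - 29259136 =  - 2^7*228587^1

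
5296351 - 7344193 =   -  2047842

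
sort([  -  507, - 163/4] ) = [ - 507,  -  163/4]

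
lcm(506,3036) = 3036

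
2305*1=2305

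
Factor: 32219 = 11^1 *29^1 *101^1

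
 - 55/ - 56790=11/11358 = 0.00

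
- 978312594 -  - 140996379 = - 837316215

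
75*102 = 7650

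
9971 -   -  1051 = 11022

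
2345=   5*469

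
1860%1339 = 521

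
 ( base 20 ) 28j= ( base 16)3D3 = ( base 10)979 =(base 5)12404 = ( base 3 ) 1100021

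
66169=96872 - 30703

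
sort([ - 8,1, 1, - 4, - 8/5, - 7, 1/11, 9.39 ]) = [ - 8, - 7,-4 , - 8/5, 1/11,  1, 1,9.39]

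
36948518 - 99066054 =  - 62117536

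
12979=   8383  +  4596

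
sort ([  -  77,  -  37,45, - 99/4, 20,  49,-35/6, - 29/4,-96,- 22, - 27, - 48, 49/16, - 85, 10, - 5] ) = [ - 96, - 85 , - 77, - 48, - 37,  -  27,  -  99/4,-22, - 29/4 , - 35/6,-5,49/16, 10, 20,45,49 ] 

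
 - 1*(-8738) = 8738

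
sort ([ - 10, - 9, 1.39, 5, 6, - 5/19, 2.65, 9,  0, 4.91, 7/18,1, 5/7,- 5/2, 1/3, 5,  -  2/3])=[ - 10, - 9,-5/2, - 2/3 ,-5/19, 0, 1/3, 7/18,5/7,1, 1.39, 2.65, 4.91, 5, 5, 6,9 ]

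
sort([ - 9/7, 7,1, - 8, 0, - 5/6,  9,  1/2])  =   [ - 8,  -  9/7,-5/6,  0,1/2, 1,  7,9]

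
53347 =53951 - 604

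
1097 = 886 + 211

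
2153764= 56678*38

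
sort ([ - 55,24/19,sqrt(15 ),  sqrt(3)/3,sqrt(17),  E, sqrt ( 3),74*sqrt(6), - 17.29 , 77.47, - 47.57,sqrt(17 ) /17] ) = [ - 55 , - 47.57, - 17.29, sqrt( 17)/17 , sqrt( 3)/3,  24/19, sqrt ( 3), E,sqrt (15), sqrt(17 ), 77.47, 74*sqrt ( 6)]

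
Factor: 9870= 2^1*3^1 *5^1*7^1*47^1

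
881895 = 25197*35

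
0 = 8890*0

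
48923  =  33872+15051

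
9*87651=788859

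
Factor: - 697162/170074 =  - 348581/85037 = - 53^1*6577^1*85037^(-1 ) 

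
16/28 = 4/7 = 0.57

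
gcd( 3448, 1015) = 1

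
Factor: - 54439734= - 2^1*3^1*9073289^1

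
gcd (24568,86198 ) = 2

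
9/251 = 9/251= 0.04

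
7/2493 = 7/2493  =  0.00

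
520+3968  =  4488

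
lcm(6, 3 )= 6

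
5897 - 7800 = -1903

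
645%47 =34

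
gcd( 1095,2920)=365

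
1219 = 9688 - 8469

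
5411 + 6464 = 11875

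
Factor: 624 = 2^4*3^1 * 13^1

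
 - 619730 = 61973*( - 10) 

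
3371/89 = 3371/89  =  37.88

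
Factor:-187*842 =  - 157454 = - 2^1*11^1* 17^1 *421^1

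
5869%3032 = 2837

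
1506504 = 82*18372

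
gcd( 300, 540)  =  60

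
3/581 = 3/581 = 0.01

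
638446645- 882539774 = -244093129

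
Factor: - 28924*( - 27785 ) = 803653340 = 2^2*5^1*7^1 * 1033^1  *5557^1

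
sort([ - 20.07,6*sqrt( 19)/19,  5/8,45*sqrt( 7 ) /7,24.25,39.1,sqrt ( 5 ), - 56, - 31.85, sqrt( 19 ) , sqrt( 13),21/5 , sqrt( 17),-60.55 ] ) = [ - 60.55, - 56, - 31.85, - 20.07, 5/8, 6*sqrt( 19 ) /19, sqrt( 5 ),sqrt( 13),sqrt( 17 ),21/5,sqrt( 19),45*sqrt(7 ) /7 , 24.25, 39.1 ] 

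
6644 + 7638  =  14282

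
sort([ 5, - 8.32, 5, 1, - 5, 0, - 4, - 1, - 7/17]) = [  -  8.32, - 5, - 4, - 1, - 7/17 , 0, 1,5, 5 ]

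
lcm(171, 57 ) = 171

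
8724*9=78516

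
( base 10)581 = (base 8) 1105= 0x245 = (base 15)28b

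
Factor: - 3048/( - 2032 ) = 2^( - 1 )*3^1 = 3/2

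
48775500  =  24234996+24540504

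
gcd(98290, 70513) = 1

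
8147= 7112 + 1035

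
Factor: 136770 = 2^1*3^1*5^1*47^1*97^1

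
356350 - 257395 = 98955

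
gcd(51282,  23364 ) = 198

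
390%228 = 162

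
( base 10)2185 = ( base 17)799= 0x889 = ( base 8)4211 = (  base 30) 2cp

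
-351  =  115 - 466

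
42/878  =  21/439 = 0.05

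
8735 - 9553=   -  818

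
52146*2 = 104292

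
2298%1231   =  1067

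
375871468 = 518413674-142542206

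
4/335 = 4/335 = 0.01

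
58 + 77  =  135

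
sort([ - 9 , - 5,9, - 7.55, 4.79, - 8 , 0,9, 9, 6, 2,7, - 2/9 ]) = [  -  9 , - 8, - 7.55,  -  5, -2/9 , 0,2,4.79,6 , 7, 9,  9,9 ] 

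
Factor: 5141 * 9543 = 3^1*53^1 * 97^1 * 3181^1= 49060563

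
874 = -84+958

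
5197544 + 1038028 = 6235572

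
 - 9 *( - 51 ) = 459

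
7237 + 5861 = 13098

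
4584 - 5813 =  - 1229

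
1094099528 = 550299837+543799691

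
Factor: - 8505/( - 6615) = 3^2*7^( -1) = 9/7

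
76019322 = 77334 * 983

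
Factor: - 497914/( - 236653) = 2^1 * 19^1 * 13103^1 * 236653^( - 1) 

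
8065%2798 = 2469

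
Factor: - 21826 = -2^1*7^1*1559^1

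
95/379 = 95/379  =  0.25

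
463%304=159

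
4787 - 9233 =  - 4446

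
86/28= 3 + 1/14= 3.07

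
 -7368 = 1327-8695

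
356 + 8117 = 8473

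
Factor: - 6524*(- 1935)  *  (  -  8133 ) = - 2^2*3^3*5^1*7^1 * 43^1*233^1*2711^1 =-102670504020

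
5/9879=5/9879 = 0.00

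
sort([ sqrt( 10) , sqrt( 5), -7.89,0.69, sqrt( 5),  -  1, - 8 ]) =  [  -  8 , - 7.89, - 1, 0.69, sqrt(5), sqrt( 5 ) , sqrt( 10)]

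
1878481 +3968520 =5847001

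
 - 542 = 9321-9863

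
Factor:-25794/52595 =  - 2^1*3^2*5^( - 1)*67^(  -  1 )*157^ ( - 1)*1433^1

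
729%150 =129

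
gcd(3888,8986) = 2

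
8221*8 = 65768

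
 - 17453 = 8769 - 26222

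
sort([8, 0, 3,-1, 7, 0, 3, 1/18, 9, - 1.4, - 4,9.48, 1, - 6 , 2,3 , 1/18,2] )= [- 6,  -  4, - 1.4, - 1,0,0, 1/18, 1/18, 1, 2, 2, 3,3, 3,7 , 8 , 9, 9.48 ] 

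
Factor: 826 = 2^1*7^1*59^1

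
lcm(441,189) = 1323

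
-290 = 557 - 847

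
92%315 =92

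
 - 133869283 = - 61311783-72557500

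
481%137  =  70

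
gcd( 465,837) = 93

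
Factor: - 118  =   - 2^1*59^1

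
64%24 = 16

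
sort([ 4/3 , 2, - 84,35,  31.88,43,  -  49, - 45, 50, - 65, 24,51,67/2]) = [-84, - 65,-49, - 45, 4/3,2,24, 31.88 , 67/2,35, 43,50, 51 ] 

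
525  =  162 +363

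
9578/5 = 1915 + 3/5 = 1915.60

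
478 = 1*478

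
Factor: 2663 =2663^1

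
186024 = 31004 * 6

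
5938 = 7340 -1402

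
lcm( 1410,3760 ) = 11280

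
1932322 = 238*8119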